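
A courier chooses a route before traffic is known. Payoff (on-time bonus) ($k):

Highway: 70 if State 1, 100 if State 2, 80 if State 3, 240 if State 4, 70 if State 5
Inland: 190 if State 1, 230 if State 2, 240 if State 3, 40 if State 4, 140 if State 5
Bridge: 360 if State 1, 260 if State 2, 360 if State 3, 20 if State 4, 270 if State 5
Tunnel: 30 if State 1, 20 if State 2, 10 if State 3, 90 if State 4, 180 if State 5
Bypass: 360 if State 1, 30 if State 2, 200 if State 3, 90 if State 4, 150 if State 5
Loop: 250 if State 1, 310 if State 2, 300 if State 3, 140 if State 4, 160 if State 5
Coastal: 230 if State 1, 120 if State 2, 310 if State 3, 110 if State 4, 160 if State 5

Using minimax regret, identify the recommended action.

Column bests: State 1=360, State 2=310, State 3=360, State 4=240, State 5=270.
Highway regrets: 290, 210, 280, 0, 200 → max 290
Inland regrets: 170, 80, 120, 200, 130 → max 200
Bridge regrets: 0, 50, 0, 220, 0 → max 220
Tunnel regrets: 330, 290, 350, 150, 90 → max 350
Bypass regrets: 0, 280, 160, 150, 120 → max 280
Loop regrets: 110, 0, 60, 100, 110 → max 110
Coastal regrets: 130, 190, 50, 130, 110 → max 190
Smallest max regret = 110 → Loop.

Loop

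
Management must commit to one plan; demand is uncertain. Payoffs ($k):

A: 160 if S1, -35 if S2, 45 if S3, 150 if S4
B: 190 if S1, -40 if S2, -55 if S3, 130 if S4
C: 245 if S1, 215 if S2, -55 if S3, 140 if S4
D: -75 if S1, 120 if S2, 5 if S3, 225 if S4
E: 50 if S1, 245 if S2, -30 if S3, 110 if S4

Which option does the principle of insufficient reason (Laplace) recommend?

Row averages: A=80, B=56.25, C=136.25, D=68.75, E=93.75
Highest average = 136.25 → C.

C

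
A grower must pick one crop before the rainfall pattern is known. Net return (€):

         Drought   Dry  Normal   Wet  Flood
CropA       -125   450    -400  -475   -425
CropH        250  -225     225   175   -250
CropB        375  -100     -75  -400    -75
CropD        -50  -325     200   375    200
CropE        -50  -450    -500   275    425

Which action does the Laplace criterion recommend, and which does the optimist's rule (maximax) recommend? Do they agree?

laplace → CropD; maximax → CropA (disagree)

Row averages: CropA=-195, CropH=35, CropB=-55, CropD=80, CropE=-60
Highest average = 80 → CropD.
Row maxima: CropA=450, CropH=250, CropB=375, CropD=375, CropE=425
Best best-case = 450 → CropA.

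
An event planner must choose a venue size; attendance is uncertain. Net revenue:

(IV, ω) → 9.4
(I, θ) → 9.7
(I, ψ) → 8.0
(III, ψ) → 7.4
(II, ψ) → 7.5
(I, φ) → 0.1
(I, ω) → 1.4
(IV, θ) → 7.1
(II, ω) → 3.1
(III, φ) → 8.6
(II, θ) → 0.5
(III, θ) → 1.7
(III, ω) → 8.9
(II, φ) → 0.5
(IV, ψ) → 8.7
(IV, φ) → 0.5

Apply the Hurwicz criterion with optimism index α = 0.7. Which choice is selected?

I

I: 0.7·9.7 + 0.3·0.1 = 6.82
II: 0.7·7.5 + 0.3·0.5 = 5.4
III: 0.7·8.9 + 0.3·1.7 = 6.74
IV: 0.7·9.4 + 0.3·0.5 = 6.73
Highest Hurwicz score = 6.82 → I.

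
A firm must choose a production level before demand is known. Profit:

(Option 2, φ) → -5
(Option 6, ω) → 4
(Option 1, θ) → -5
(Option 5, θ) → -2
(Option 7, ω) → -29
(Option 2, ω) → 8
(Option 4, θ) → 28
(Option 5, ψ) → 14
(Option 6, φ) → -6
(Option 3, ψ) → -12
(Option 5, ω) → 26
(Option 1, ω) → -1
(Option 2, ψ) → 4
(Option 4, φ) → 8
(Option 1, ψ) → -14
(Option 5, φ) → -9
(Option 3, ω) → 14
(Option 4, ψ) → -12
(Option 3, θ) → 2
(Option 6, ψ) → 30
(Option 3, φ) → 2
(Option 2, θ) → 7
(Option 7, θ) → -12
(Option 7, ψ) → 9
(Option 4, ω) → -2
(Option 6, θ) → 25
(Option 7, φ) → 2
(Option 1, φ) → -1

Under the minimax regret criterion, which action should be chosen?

Column bests: θ=28, φ=8, ψ=30, ω=26.
Option 1 regrets: 33, 9, 44, 27 → max 44
Option 2 regrets: 21, 13, 26, 18 → max 26
Option 3 regrets: 26, 6, 42, 12 → max 42
Option 4 regrets: 0, 0, 42, 28 → max 42
Option 5 regrets: 30, 17, 16, 0 → max 30
Option 6 regrets: 3, 14, 0, 22 → max 22
Option 7 regrets: 40, 6, 21, 55 → max 55
Smallest max regret = 22 → Option 6.

Option 6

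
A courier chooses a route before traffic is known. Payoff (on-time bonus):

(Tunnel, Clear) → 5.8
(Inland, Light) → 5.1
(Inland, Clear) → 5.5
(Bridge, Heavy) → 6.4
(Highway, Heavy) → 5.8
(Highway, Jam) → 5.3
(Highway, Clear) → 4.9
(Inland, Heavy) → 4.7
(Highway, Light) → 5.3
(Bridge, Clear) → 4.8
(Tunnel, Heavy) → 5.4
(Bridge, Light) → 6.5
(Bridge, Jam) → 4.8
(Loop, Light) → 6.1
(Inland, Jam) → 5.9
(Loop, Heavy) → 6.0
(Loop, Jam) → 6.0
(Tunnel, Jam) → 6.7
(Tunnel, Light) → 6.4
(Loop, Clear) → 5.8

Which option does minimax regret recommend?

Column bests: Clear=5.8, Light=6.5, Heavy=6.4, Jam=6.7.
Tunnel regrets: 0.0, 0.1, 1.0, 0.0 → max 1.0
Bridge regrets: 1.0, 0.0, 0.0, 1.9 → max 1.9
Inland regrets: 0.3, 1.4, 1.7, 0.8 → max 1.7
Loop regrets: 0.0, 0.4, 0.4, 0.7 → max 0.7
Highway regrets: 0.9, 1.2, 0.6, 1.4 → max 1.4
Smallest max regret = 0.7 → Loop.

Loop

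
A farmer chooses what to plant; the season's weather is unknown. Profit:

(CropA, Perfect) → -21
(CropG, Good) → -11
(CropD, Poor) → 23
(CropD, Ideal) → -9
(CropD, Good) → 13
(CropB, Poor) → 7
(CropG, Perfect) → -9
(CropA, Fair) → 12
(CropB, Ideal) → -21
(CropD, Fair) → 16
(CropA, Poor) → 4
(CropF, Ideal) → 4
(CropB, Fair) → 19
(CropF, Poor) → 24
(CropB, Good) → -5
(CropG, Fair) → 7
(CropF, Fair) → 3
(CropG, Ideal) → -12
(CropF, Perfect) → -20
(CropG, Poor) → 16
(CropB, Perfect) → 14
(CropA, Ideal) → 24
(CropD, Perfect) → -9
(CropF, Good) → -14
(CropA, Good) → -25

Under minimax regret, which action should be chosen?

Column bests: Poor=24, Fair=19, Good=13, Ideal=24, Perfect=14.
CropB regrets: 17, 0, 18, 45, 0 → max 45
CropF regrets: 0, 16, 27, 20, 34 → max 34
CropA regrets: 20, 7, 38, 0, 35 → max 38
CropG regrets: 8, 12, 24, 36, 23 → max 36
CropD regrets: 1, 3, 0, 33, 23 → max 33
Smallest max regret = 33 → CropD.

CropD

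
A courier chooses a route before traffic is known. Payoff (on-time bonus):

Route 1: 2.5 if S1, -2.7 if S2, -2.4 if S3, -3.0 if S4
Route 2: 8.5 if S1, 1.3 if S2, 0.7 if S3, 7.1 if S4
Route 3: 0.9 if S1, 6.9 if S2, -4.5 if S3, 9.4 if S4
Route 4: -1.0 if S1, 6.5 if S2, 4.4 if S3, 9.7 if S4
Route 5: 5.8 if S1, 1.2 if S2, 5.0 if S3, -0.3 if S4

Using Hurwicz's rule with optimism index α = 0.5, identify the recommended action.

Route 1: 0.5·2.5 + 0.5·(-3.0) = -0.25
Route 2: 0.5·8.5 + 0.5·0.7 = 4.6
Route 3: 0.5·9.4 + 0.5·(-4.5) = 2.45
Route 4: 0.5·9.7 + 0.5·(-1.0) = 4.35
Route 5: 0.5·5.8 + 0.5·(-0.3) = 2.75
Highest Hurwicz score = 4.6 → Route 2.

Route 2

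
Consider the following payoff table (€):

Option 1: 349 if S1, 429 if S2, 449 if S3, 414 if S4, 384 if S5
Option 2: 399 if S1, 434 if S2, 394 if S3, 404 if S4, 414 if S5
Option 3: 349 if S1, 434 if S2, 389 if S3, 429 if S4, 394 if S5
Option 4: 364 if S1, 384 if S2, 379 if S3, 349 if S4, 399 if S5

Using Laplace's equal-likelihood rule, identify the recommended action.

Option 2

Row averages: Option 1=405, Option 2=409, Option 3=399, Option 4=375
Highest average = 409 → Option 2.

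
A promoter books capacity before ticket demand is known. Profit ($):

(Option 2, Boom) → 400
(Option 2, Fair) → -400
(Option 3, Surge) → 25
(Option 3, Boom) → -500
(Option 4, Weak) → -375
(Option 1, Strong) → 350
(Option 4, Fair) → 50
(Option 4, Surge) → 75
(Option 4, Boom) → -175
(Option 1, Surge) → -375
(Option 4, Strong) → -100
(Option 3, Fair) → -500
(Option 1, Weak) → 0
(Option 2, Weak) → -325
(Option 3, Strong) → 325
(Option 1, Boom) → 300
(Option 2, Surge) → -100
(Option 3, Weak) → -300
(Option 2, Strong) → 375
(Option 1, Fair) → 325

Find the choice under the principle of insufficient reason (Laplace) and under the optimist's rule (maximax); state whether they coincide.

laplace → Option 1; maximax → Option 2 (disagree)

Row averages: Option 1=120, Option 2=-10, Option 3=-190, Option 4=-105
Highest average = 120 → Option 1.
Row maxima: Option 1=350, Option 2=400, Option 3=325, Option 4=75
Best best-case = 400 → Option 2.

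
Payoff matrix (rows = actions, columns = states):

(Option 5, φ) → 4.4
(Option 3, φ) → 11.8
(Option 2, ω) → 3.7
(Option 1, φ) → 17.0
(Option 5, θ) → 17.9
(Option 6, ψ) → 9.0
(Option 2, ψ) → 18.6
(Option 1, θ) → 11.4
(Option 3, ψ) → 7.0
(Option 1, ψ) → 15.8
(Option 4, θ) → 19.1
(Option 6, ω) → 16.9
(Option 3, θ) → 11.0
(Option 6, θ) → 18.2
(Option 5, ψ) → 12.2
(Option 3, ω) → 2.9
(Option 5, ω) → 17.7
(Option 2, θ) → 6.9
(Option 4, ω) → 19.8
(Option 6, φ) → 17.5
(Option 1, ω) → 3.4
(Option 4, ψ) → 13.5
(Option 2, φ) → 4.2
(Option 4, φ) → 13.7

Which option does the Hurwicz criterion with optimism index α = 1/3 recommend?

Option 4

Option 1: 1/3·17.0 + 2/3·3.4 = 119/15
Option 2: 1/3·18.6 + 2/3·3.7 = 26/3
Option 3: 1/3·11.8 + 2/3·2.9 = 88/15
Option 4: 1/3·19.8 + 2/3·13.5 = 15.6
Option 5: 1/3·17.9 + 2/3·4.4 = 8.9
Option 6: 1/3·18.2 + 2/3·9.0 = 181/15
Highest Hurwicz score = 15.6 → Option 4.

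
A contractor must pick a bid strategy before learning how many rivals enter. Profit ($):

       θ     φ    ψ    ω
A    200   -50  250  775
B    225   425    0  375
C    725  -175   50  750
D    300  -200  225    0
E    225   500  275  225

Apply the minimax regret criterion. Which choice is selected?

B

Column bests: θ=725, φ=500, ψ=275, ω=775.
A regrets: 525, 550, 25, 0 → max 550
B regrets: 500, 75, 275, 400 → max 500
C regrets: 0, 675, 225, 25 → max 675
D regrets: 425, 700, 50, 775 → max 775
E regrets: 500, 0, 0, 550 → max 550
Smallest max regret = 500 → B.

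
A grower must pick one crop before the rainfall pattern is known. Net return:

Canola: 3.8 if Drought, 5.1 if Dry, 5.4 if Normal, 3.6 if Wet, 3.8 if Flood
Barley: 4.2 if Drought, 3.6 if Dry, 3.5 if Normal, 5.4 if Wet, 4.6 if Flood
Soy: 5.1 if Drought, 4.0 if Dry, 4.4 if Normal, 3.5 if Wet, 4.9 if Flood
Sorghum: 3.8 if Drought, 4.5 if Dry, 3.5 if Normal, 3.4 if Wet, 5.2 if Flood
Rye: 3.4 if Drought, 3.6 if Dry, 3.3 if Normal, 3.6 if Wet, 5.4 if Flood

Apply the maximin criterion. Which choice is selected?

Row minima: Canola=3.6, Barley=3.5, Soy=3.5, Sorghum=3.4, Rye=3.3
Best worst-case = 3.6 → Canola.

Canola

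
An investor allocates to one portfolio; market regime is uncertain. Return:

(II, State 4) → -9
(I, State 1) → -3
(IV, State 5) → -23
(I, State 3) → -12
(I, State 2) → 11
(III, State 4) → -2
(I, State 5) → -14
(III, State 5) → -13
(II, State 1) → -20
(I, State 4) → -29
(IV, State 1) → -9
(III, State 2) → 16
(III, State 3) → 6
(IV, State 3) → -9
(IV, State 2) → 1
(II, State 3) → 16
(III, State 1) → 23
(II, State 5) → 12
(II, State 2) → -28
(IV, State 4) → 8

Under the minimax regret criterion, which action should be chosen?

III

Column bests: State 1=23, State 2=16, State 3=16, State 4=8, State 5=12.
I regrets: 26, 5, 28, 37, 26 → max 37
II regrets: 43, 44, 0, 17, 0 → max 44
III regrets: 0, 0, 10, 10, 25 → max 25
IV regrets: 32, 15, 25, 0, 35 → max 35
Smallest max regret = 25 → III.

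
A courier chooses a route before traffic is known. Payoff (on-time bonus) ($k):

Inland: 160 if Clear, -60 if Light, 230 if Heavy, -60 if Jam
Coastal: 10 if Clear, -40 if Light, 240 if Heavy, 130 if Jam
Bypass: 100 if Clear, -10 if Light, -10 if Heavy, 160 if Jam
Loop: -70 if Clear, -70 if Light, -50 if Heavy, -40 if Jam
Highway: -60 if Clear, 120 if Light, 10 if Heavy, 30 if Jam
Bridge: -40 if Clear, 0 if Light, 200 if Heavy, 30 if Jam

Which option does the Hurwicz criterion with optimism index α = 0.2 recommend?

Bypass

Inland: 0.2·230 + 0.8·(-60) = -2
Coastal: 0.2·240 + 0.8·(-40) = 16
Bypass: 0.2·160 + 0.8·(-10) = 24
Loop: 0.2·(-40) + 0.8·(-70) = -64
Highway: 0.2·120 + 0.8·(-60) = -24
Bridge: 0.2·200 + 0.8·(-40) = 8
Highest Hurwicz score = 24 → Bypass.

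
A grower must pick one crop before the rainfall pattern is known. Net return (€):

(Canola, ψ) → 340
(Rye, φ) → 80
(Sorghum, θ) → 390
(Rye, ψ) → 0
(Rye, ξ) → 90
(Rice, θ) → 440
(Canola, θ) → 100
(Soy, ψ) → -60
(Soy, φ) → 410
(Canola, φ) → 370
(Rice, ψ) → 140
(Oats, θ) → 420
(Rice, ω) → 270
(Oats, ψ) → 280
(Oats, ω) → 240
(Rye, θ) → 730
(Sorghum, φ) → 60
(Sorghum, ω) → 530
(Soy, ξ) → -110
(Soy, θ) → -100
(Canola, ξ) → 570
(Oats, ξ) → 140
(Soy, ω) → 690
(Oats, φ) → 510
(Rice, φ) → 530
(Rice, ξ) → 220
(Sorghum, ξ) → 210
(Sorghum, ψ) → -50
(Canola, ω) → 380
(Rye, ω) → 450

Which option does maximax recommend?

Rye

Row maxima: Oats=510, Canola=570, Rice=530, Soy=690, Sorghum=530, Rye=730
Best best-case = 730 → Rye.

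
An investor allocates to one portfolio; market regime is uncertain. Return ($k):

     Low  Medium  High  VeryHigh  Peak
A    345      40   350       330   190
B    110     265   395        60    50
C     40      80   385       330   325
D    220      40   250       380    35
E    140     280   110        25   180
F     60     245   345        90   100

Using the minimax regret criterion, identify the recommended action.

Column bests: Low=345, Medium=280, High=395, VeryHigh=380, Peak=325.
A regrets: 0, 240, 45, 50, 135 → max 240
B regrets: 235, 15, 0, 320, 275 → max 320
C regrets: 305, 200, 10, 50, 0 → max 305
D regrets: 125, 240, 145, 0, 290 → max 290
E regrets: 205, 0, 285, 355, 145 → max 355
F regrets: 285, 35, 50, 290, 225 → max 290
Smallest max regret = 240 → A.

A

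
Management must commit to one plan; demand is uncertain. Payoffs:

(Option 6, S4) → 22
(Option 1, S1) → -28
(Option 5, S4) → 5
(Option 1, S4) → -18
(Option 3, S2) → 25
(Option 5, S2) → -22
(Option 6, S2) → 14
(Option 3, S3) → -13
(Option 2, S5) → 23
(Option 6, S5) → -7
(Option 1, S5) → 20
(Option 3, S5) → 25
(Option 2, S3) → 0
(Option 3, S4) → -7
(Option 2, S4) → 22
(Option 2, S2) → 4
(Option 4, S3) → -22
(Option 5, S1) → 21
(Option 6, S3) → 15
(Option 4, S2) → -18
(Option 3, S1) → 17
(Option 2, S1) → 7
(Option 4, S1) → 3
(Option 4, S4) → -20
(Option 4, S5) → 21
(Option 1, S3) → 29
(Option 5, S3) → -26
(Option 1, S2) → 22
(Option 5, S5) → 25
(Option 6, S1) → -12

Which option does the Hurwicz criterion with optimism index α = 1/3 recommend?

Option 1: 1/3·29 + 2/3·(-28) = -9
Option 2: 1/3·23 + 2/3·0 = 23/3
Option 3: 1/3·25 + 2/3·(-13) = -1/3
Option 4: 1/3·21 + 2/3·(-22) = -23/3
Option 5: 1/3·25 + 2/3·(-26) = -9
Option 6: 1/3·22 + 2/3·(-12) = -2/3
Highest Hurwicz score = 23/3 → Option 2.

Option 2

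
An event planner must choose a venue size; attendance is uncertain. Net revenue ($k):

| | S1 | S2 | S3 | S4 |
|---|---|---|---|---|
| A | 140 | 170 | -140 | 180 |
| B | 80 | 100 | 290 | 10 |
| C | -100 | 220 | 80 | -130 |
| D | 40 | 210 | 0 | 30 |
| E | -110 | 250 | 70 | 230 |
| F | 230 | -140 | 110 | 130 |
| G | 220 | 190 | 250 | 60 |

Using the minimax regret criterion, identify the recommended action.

Column bests: S1=230, S2=250, S3=290, S4=230.
A regrets: 90, 80, 430, 50 → max 430
B regrets: 150, 150, 0, 220 → max 220
C regrets: 330, 30, 210, 360 → max 360
D regrets: 190, 40, 290, 200 → max 290
E regrets: 340, 0, 220, 0 → max 340
F regrets: 0, 390, 180, 100 → max 390
G regrets: 10, 60, 40, 170 → max 170
Smallest max regret = 170 → G.

G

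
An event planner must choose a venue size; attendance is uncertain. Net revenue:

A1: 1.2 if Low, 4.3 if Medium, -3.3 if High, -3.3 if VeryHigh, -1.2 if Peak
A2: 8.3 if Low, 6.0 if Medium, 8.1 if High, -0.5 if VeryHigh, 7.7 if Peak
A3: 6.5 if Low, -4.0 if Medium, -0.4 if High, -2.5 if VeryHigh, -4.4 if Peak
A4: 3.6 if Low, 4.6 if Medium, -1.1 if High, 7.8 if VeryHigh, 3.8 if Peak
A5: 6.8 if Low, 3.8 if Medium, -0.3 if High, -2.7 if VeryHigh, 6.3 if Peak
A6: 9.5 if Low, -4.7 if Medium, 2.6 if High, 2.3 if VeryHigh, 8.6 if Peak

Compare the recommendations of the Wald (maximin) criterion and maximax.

maximin → A2; maximax → A6 (disagree)

Row minima: A1=-3.3, A2=-0.5, A3=-4.4, A4=-1.1, A5=-2.7, A6=-4.7
Best worst-case = -0.5 → A2.
Row maxima: A1=4.3, A2=8.3, A3=6.5, A4=7.8, A5=6.8, A6=9.5
Best best-case = 9.5 → A6.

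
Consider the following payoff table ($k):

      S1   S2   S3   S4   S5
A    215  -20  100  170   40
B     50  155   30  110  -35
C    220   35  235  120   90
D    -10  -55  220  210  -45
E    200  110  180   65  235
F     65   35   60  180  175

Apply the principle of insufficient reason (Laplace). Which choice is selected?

E

Row averages: A=101, B=62, C=140, D=64, E=158, F=103
Highest average = 158 → E.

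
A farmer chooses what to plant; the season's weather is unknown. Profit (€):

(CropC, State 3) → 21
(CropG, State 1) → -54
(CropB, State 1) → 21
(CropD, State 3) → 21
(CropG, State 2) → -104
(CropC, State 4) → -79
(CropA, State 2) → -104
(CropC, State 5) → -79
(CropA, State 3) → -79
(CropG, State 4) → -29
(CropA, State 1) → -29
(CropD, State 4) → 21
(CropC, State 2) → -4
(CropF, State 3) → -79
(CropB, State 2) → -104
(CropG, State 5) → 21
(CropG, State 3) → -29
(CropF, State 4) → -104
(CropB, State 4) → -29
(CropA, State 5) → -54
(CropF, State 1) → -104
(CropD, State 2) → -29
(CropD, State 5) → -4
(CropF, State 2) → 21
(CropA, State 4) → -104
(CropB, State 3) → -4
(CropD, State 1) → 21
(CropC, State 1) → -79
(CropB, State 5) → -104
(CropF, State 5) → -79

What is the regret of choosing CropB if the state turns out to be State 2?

125

Best payoff under State 2 is 21.
Regret = 21 − (-104) = 125.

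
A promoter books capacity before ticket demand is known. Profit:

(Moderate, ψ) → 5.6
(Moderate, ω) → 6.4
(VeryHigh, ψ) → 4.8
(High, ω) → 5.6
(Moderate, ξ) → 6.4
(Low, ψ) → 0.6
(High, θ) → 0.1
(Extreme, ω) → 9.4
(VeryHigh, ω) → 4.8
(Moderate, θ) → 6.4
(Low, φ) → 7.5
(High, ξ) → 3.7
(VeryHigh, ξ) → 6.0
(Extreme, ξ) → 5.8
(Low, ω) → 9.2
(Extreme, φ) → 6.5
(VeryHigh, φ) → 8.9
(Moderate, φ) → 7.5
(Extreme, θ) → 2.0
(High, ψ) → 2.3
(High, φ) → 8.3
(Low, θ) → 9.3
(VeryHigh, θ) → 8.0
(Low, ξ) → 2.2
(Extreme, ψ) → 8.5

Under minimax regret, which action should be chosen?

Moderate

Column bests: θ=9.3, φ=8.9, ψ=8.5, ω=9.4, ξ=6.4.
Low regrets: 0.0, 1.4, 7.9, 0.2, 4.2 → max 7.9
Moderate regrets: 2.9, 1.4, 2.9, 3.0, 0.0 → max 3.0
High regrets: 9.2, 0.6, 6.2, 3.8, 2.7 → max 9.2
VeryHigh regrets: 1.3, 0.0, 3.7, 4.6, 0.4 → max 4.6
Extreme regrets: 7.3, 2.4, 0.0, 0.0, 0.6 → max 7.3
Smallest max regret = 3.0 → Moderate.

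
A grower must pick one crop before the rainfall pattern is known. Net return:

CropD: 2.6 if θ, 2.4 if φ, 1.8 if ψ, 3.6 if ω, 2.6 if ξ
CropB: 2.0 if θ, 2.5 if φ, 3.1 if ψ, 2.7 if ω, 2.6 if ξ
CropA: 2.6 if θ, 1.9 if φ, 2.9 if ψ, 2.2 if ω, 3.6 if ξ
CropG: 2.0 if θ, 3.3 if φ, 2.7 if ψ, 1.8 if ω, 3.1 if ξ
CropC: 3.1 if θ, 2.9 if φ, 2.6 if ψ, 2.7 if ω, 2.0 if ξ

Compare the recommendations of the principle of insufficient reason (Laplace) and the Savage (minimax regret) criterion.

laplace → CropC; minimax regret → CropB (disagree)

Row averages: CropD=2.6, CropB=2.58, CropA=2.64, CropG=2.58, CropC=2.66
Highest average = 2.66 → CropC.
Column bests: θ=3.1, φ=3.3, ψ=3.1, ω=3.6, ξ=3.6.
CropD regrets: 0.5, 0.9, 1.3, 0.0, 1.0 → max 1.3
CropB regrets: 1.1, 0.8, 0.0, 0.9, 1.0 → max 1.1
CropA regrets: 0.5, 1.4, 0.2, 1.4, 0.0 → max 1.4
CropG regrets: 1.1, 0.0, 0.4, 1.8, 0.5 → max 1.8
CropC regrets: 0.0, 0.4, 0.5, 0.9, 1.6 → max 1.6
Smallest max regret = 1.1 → CropB.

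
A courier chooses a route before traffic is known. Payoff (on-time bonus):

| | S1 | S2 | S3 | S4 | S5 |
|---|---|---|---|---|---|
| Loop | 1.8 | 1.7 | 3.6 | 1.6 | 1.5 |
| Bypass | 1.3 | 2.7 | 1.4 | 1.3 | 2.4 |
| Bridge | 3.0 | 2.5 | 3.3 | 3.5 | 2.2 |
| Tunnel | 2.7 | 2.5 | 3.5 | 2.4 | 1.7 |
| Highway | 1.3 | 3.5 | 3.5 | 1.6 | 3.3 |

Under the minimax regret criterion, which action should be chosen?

Bridge

Column bests: S1=3.0, S2=3.5, S3=3.6, S4=3.5, S5=3.3.
Loop regrets: 1.2, 1.8, 0.0, 1.9, 1.8 → max 1.9
Bypass regrets: 1.7, 0.8, 2.2, 2.2, 0.9 → max 2.2
Bridge regrets: 0.0, 1.0, 0.3, 0.0, 1.1 → max 1.1
Tunnel regrets: 0.3, 1.0, 0.1, 1.1, 1.6 → max 1.6
Highway regrets: 1.7, 0.0, 0.1, 1.9, 0.0 → max 1.9
Smallest max regret = 1.1 → Bridge.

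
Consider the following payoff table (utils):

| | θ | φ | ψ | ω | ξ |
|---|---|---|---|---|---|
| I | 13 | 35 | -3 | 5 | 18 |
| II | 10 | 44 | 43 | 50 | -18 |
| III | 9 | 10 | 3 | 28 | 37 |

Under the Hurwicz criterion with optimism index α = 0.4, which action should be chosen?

III

I: 0.4·35 + 0.6·(-3) = 12.2
II: 0.4·50 + 0.6·(-18) = 9.2
III: 0.4·37 + 0.6·3 = 16.6
Highest Hurwicz score = 16.6 → III.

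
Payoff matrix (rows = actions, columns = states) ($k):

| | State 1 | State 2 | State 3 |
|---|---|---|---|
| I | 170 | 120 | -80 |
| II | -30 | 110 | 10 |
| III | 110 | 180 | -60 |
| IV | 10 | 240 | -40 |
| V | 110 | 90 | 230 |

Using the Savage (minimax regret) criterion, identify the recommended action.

V

Column bests: State 1=170, State 2=240, State 3=230.
I regrets: 0, 120, 310 → max 310
II regrets: 200, 130, 220 → max 220
III regrets: 60, 60, 290 → max 290
IV regrets: 160, 0, 270 → max 270
V regrets: 60, 150, 0 → max 150
Smallest max regret = 150 → V.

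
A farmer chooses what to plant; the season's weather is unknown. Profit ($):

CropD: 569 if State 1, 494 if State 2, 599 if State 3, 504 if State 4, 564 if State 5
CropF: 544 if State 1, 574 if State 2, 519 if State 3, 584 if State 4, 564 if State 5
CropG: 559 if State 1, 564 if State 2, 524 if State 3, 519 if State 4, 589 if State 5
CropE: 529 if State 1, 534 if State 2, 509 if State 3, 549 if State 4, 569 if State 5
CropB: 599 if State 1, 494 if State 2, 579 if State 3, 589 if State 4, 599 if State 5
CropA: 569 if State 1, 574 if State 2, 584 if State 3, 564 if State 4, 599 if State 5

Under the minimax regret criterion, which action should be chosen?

Column bests: State 1=599, State 2=574, State 3=599, State 4=589, State 5=599.
CropD regrets: 30, 80, 0, 85, 35 → max 85
CropF regrets: 55, 0, 80, 5, 35 → max 80
CropG regrets: 40, 10, 75, 70, 10 → max 75
CropE regrets: 70, 40, 90, 40, 30 → max 90
CropB regrets: 0, 80, 20, 0, 0 → max 80
CropA regrets: 30, 0, 15, 25, 0 → max 30
Smallest max regret = 30 → CropA.

CropA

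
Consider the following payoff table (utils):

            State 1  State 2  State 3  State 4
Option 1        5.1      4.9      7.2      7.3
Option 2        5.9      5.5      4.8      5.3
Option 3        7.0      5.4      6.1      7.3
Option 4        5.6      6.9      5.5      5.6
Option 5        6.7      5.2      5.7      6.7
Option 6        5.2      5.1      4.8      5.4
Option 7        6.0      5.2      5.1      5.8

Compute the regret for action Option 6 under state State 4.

1.9

Best payoff under State 4 is 7.3.
Regret = 7.3 − 5.4 = 1.9.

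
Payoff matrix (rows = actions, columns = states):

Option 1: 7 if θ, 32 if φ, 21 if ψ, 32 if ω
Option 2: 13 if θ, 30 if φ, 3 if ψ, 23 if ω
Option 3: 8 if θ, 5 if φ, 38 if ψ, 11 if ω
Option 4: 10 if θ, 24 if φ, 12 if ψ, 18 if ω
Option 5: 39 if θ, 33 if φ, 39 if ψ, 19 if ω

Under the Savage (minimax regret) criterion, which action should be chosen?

Option 5

Column bests: θ=39, φ=33, ψ=39, ω=32.
Option 1 regrets: 32, 1, 18, 0 → max 32
Option 2 regrets: 26, 3, 36, 9 → max 36
Option 3 regrets: 31, 28, 1, 21 → max 31
Option 4 regrets: 29, 9, 27, 14 → max 29
Option 5 regrets: 0, 0, 0, 13 → max 13
Smallest max regret = 13 → Option 5.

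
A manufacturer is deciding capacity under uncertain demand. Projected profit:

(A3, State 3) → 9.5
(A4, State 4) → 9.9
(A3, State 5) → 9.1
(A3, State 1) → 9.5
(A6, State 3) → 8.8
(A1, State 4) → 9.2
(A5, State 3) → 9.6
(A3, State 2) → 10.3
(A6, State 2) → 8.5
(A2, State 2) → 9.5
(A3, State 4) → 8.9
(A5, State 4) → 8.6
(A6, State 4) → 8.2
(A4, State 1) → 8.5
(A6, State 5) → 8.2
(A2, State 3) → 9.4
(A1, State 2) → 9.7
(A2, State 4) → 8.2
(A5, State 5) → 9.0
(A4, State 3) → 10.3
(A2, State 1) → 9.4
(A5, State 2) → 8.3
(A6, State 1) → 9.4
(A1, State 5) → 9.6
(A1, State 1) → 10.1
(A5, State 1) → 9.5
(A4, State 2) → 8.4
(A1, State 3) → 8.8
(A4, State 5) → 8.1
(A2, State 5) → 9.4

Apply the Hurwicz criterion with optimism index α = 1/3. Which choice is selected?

A1: 1/3·10.1 + 2/3·8.8 = 277/30
A2: 1/3·9.5 + 2/3·8.2 = 259/30
A3: 1/3·10.3 + 2/3·8.9 = 281/30
A4: 1/3·10.3 + 2/3·8.1 = 53/6
A5: 1/3·9.6 + 2/3·8.3 = 131/15
A6: 1/3·9.4 + 2/3·8.2 = 8.6
Highest Hurwicz score = 281/30 → A3.

A3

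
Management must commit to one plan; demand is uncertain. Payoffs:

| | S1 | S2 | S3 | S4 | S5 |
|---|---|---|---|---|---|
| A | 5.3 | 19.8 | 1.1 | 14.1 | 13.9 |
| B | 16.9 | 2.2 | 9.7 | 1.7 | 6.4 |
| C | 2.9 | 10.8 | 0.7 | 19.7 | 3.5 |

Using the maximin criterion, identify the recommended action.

Row minima: A=1.1, B=1.7, C=0.7
Best worst-case = 1.7 → B.

B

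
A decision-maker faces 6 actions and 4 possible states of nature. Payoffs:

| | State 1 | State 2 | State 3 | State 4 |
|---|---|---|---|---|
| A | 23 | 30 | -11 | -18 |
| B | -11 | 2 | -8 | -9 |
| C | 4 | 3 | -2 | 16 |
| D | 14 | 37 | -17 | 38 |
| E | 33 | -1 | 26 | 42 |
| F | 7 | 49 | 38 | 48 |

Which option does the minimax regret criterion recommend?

F

Column bests: State 1=33, State 2=49, State 3=38, State 4=48.
A regrets: 10, 19, 49, 66 → max 66
B regrets: 44, 47, 46, 57 → max 57
C regrets: 29, 46, 40, 32 → max 46
D regrets: 19, 12, 55, 10 → max 55
E regrets: 0, 50, 12, 6 → max 50
F regrets: 26, 0, 0, 0 → max 26
Smallest max regret = 26 → F.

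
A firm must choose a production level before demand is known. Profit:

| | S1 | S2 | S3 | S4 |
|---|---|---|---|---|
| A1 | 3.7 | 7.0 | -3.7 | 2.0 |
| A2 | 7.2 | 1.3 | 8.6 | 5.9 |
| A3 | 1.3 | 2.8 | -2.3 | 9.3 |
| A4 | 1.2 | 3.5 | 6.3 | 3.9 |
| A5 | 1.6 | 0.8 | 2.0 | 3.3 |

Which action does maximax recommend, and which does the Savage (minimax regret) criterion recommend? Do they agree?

maximax → A3; minimax regret → A2 (disagree)

Row maxima: A1=7.0, A2=8.6, A3=9.3, A4=6.3, A5=3.3
Best best-case = 9.3 → A3.
Column bests: S1=7.2, S2=7.0, S3=8.6, S4=9.3.
A1 regrets: 3.5, 0.0, 12.3, 7.3 → max 12.3
A2 regrets: 0.0, 5.7, 0.0, 3.4 → max 5.7
A3 regrets: 5.9, 4.2, 10.9, 0.0 → max 10.9
A4 regrets: 6.0, 3.5, 2.3, 5.4 → max 6.0
A5 regrets: 5.6, 6.2, 6.6, 6.0 → max 6.6
Smallest max regret = 5.7 → A2.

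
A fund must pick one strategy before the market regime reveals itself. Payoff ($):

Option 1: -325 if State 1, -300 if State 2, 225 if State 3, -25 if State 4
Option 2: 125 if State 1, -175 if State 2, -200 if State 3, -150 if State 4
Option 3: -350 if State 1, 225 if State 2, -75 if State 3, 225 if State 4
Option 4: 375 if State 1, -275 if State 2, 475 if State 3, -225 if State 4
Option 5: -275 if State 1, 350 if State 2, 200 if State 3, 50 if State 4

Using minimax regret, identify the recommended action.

Column bests: State 1=375, State 2=350, State 3=475, State 4=225.
Option 1 regrets: 700, 650, 250, 250 → max 700
Option 2 regrets: 250, 525, 675, 375 → max 675
Option 3 regrets: 725, 125, 550, 0 → max 725
Option 4 regrets: 0, 625, 0, 450 → max 625
Option 5 regrets: 650, 0, 275, 175 → max 650
Smallest max regret = 625 → Option 4.

Option 4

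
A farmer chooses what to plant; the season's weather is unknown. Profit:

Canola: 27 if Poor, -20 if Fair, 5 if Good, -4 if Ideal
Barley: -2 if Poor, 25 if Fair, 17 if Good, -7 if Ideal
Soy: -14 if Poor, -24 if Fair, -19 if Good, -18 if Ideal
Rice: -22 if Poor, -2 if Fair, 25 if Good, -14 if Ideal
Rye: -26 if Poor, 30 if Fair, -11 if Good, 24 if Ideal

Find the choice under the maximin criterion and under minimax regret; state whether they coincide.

maximin → Barley; minimax regret → Barley (agree)

Row minima: Canola=-20, Barley=-7, Soy=-24, Rice=-22, Rye=-26
Best worst-case = -7 → Barley.
Column bests: Poor=27, Fair=30, Good=25, Ideal=24.
Canola regrets: 0, 50, 20, 28 → max 50
Barley regrets: 29, 5, 8, 31 → max 31
Soy regrets: 41, 54, 44, 42 → max 54
Rice regrets: 49, 32, 0, 38 → max 49
Rye regrets: 53, 0, 36, 0 → max 53
Smallest max regret = 31 → Barley.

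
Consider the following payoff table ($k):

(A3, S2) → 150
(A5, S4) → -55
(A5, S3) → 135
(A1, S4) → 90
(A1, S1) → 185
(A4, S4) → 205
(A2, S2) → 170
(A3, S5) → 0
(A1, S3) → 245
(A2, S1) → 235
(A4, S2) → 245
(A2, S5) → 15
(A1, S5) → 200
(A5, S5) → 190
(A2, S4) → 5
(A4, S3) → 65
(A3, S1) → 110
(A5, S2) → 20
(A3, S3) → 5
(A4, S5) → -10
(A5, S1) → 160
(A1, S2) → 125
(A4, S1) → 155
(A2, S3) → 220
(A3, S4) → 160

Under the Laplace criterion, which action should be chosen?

A1

Row averages: A1=169, A2=129, A3=85, A4=132, A5=90
Highest average = 169 → A1.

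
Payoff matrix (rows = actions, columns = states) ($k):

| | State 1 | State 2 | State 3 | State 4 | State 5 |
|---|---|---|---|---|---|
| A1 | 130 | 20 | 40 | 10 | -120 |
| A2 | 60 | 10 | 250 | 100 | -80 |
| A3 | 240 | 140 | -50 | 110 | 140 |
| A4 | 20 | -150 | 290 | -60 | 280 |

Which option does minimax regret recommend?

A4

Column bests: State 1=240, State 2=140, State 3=290, State 4=110, State 5=280.
A1 regrets: 110, 120, 250, 100, 400 → max 400
A2 regrets: 180, 130, 40, 10, 360 → max 360
A3 regrets: 0, 0, 340, 0, 140 → max 340
A4 regrets: 220, 290, 0, 170, 0 → max 290
Smallest max regret = 290 → A4.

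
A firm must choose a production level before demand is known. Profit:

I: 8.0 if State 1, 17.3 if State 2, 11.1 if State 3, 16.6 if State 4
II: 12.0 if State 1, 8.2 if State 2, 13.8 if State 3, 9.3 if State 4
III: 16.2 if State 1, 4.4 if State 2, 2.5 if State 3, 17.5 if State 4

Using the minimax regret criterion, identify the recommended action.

Column bests: State 1=16.2, State 2=17.3, State 3=13.8, State 4=17.5.
I regrets: 8.2, 0.0, 2.7, 0.9 → max 8.2
II regrets: 4.2, 9.1, 0.0, 8.2 → max 9.1
III regrets: 0.0, 12.9, 11.3, 0.0 → max 12.9
Smallest max regret = 8.2 → I.

I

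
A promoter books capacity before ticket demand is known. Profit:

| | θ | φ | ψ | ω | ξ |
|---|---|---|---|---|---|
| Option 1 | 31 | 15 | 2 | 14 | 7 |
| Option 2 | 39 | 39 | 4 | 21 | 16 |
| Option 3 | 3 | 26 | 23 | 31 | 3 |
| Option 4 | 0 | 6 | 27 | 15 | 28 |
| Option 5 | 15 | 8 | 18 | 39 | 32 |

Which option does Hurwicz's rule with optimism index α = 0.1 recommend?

Option 1: 0.1·31 + 0.9·2 = 4.9
Option 2: 0.1·39 + 0.9·4 = 7.5
Option 3: 0.1·31 + 0.9·3 = 5.8
Option 4: 0.1·28 + 0.9·0 = 2.8
Option 5: 0.1·39 + 0.9·8 = 11.1
Highest Hurwicz score = 11.1 → Option 5.

Option 5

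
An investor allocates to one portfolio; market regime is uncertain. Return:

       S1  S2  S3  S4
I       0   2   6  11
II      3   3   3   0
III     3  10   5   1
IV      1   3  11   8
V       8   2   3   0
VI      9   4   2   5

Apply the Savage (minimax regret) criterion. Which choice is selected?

IV

Column bests: S1=9, S2=10, S3=11, S4=11.
I regrets: 9, 8, 5, 0 → max 9
II regrets: 6, 7, 8, 11 → max 11
III regrets: 6, 0, 6, 10 → max 10
IV regrets: 8, 7, 0, 3 → max 8
V regrets: 1, 8, 8, 11 → max 11
VI regrets: 0, 6, 9, 6 → max 9
Smallest max regret = 8 → IV.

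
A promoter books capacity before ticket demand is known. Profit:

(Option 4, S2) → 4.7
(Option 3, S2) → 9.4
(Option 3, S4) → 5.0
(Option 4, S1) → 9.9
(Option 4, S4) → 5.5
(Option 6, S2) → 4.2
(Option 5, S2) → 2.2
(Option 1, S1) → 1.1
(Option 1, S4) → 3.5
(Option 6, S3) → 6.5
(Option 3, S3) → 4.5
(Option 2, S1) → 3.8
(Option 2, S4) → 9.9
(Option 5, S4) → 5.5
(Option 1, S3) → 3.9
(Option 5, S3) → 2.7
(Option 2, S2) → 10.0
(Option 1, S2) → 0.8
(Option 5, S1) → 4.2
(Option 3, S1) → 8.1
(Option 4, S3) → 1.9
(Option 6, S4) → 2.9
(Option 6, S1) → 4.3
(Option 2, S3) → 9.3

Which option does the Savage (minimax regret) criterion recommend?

Column bests: S1=9.9, S2=10.0, S3=9.3, S4=9.9.
Option 1 regrets: 8.8, 9.2, 5.4, 6.4 → max 9.2
Option 2 regrets: 6.1, 0.0, 0.0, 0.0 → max 6.1
Option 3 regrets: 1.8, 0.6, 4.8, 4.9 → max 4.9
Option 4 regrets: 0.0, 5.3, 7.4, 4.4 → max 7.4
Option 5 regrets: 5.7, 7.8, 6.6, 4.4 → max 7.8
Option 6 regrets: 5.6, 5.8, 2.8, 7.0 → max 7.0
Smallest max regret = 4.9 → Option 3.

Option 3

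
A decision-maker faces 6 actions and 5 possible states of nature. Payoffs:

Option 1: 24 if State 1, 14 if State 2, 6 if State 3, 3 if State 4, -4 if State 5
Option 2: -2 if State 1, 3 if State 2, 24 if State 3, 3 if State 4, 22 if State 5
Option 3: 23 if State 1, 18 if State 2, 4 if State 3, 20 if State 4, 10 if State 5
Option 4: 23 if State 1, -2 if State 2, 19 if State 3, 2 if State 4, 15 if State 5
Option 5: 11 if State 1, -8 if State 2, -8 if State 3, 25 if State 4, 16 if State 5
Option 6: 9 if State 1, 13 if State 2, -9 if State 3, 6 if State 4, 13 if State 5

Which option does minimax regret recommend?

Column bests: State 1=24, State 2=18, State 3=24, State 4=25, State 5=22.
Option 1 regrets: 0, 4, 18, 22, 26 → max 26
Option 2 regrets: 26, 15, 0, 22, 0 → max 26
Option 3 regrets: 1, 0, 20, 5, 12 → max 20
Option 4 regrets: 1, 20, 5, 23, 7 → max 23
Option 5 regrets: 13, 26, 32, 0, 6 → max 32
Option 6 regrets: 15, 5, 33, 19, 9 → max 33
Smallest max regret = 20 → Option 3.

Option 3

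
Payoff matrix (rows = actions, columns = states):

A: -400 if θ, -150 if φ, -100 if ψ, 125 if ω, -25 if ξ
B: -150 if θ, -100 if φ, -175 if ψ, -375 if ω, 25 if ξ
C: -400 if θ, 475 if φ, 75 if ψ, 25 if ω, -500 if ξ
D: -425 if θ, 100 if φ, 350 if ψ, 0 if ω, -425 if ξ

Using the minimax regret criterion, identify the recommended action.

Column bests: θ=-150, φ=475, ψ=350, ω=125, ξ=25.
A regrets: 250, 625, 450, 0, 50 → max 625
B regrets: 0, 575, 525, 500, 0 → max 575
C regrets: 250, 0, 275, 100, 525 → max 525
D regrets: 275, 375, 0, 125, 450 → max 450
Smallest max regret = 450 → D.

D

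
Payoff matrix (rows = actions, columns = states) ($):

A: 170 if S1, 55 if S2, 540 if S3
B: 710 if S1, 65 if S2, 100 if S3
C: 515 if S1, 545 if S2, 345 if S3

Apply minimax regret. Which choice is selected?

C

Column bests: S1=710, S2=545, S3=540.
A regrets: 540, 490, 0 → max 540
B regrets: 0, 480, 440 → max 480
C regrets: 195, 0, 195 → max 195
Smallest max regret = 195 → C.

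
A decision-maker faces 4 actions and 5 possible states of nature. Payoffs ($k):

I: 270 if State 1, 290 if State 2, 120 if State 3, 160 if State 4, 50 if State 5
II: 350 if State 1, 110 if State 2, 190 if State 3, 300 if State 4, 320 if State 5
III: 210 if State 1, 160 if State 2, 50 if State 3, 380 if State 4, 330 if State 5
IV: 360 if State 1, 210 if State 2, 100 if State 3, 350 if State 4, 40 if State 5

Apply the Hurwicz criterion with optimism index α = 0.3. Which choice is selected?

I: 0.3·290 + 0.7·50 = 122
II: 0.3·350 + 0.7·110 = 182
III: 0.3·380 + 0.7·50 = 149
IV: 0.3·360 + 0.7·40 = 136
Highest Hurwicz score = 182 → II.

II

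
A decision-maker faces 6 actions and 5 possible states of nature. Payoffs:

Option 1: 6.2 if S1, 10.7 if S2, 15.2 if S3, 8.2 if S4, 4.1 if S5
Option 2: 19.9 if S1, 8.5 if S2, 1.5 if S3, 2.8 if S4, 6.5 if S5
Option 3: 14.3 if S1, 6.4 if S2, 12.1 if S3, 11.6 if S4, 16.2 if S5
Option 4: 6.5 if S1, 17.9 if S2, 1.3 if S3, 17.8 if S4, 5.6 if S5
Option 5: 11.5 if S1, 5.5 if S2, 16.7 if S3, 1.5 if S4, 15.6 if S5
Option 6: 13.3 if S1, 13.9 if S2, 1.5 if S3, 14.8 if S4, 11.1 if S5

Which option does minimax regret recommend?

Option 3

Column bests: S1=19.9, S2=17.9, S3=16.7, S4=17.8, S5=16.2.
Option 1 regrets: 13.7, 7.2, 1.5, 9.6, 12.1 → max 13.7
Option 2 regrets: 0.0, 9.4, 15.2, 15.0, 9.7 → max 15.2
Option 3 regrets: 5.6, 11.5, 4.6, 6.2, 0.0 → max 11.5
Option 4 regrets: 13.4, 0.0, 15.4, 0.0, 10.6 → max 15.4
Option 5 regrets: 8.4, 12.4, 0.0, 16.3, 0.6 → max 16.3
Option 6 regrets: 6.6, 4.0, 15.2, 3.0, 5.1 → max 15.2
Smallest max regret = 11.5 → Option 3.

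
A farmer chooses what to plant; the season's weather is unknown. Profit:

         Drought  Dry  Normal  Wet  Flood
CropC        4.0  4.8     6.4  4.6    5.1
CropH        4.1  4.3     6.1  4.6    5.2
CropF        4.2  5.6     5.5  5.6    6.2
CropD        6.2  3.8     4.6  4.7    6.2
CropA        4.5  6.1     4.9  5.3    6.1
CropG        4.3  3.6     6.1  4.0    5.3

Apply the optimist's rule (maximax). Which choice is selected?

CropC

Row maxima: CropC=6.4, CropH=6.1, CropF=6.2, CropD=6.2, CropA=6.1, CropG=6.1
Best best-case = 6.4 → CropC.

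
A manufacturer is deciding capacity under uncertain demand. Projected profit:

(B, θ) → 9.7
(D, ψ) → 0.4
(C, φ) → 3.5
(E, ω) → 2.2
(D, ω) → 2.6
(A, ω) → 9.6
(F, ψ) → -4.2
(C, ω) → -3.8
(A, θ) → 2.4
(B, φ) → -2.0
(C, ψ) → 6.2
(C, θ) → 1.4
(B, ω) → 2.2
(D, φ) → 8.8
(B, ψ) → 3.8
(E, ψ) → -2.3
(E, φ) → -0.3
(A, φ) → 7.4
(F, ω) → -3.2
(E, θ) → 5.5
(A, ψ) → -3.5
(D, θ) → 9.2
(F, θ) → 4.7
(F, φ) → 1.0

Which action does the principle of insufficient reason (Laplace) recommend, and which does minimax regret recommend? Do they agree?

Row averages: A=3.975, B=3.425, C=1.825, D=5.25, E=1.275, F=-0.425
Highest average = 5.25 → D.
Column bests: θ=9.7, φ=8.8, ψ=6.2, ω=9.6.
A regrets: 7.3, 1.4, 9.7, 0.0 → max 9.7
B regrets: 0.0, 10.8, 2.4, 7.4 → max 10.8
C regrets: 8.3, 5.3, 0.0, 13.4 → max 13.4
D regrets: 0.5, 0.0, 5.8, 7.0 → max 7.0
E regrets: 4.2, 9.1, 8.5, 7.4 → max 9.1
F regrets: 5.0, 7.8, 10.4, 12.8 → max 12.8
Smallest max regret = 7.0 → D.

laplace → D; minimax regret → D (agree)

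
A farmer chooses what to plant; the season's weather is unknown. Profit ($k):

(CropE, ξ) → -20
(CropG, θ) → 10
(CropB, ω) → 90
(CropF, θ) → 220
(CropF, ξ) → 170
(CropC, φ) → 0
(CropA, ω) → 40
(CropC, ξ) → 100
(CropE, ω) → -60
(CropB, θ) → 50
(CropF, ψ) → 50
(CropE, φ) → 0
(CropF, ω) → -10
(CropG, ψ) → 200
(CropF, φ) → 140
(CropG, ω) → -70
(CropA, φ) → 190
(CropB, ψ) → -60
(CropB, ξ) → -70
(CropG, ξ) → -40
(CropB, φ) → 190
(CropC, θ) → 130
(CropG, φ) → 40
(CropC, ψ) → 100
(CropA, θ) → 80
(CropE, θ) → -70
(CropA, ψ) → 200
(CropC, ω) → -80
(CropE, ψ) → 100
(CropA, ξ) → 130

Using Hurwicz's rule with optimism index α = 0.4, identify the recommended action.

CropA

CropG: 0.4·200 + 0.6·(-70) = 38
CropA: 0.4·200 + 0.6·40 = 104
CropB: 0.4·190 + 0.6·(-70) = 34
CropF: 0.4·220 + 0.6·(-10) = 82
CropE: 0.4·100 + 0.6·(-70) = -2
CropC: 0.4·130 + 0.6·(-80) = 4
Highest Hurwicz score = 104 → CropA.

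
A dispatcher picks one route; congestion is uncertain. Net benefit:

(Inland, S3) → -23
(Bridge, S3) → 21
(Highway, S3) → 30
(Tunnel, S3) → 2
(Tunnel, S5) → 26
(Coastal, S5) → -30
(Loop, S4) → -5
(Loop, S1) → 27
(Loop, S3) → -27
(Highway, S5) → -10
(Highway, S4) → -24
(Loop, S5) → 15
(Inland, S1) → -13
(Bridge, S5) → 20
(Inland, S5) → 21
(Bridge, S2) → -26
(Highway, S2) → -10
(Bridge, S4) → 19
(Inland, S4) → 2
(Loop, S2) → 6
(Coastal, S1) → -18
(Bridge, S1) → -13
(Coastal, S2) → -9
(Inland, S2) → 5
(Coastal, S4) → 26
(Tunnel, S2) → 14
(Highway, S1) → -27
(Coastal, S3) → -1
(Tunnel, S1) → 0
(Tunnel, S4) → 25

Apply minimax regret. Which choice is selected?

Tunnel

Column bests: S1=27, S2=14, S3=30, S4=26, S5=26.
Tunnel regrets: 27, 0, 28, 1, 0 → max 28
Inland regrets: 40, 9, 53, 24, 5 → max 53
Coastal regrets: 45, 23, 31, 0, 56 → max 56
Loop regrets: 0, 8, 57, 31, 11 → max 57
Bridge regrets: 40, 40, 9, 7, 6 → max 40
Highway regrets: 54, 24, 0, 50, 36 → max 54
Smallest max regret = 28 → Tunnel.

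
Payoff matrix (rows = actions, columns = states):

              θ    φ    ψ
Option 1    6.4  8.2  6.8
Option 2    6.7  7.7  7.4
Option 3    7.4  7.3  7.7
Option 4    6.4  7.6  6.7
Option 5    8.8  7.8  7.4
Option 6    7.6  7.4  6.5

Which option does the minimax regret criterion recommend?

Column bests: θ=8.8, φ=8.2, ψ=7.7.
Option 1 regrets: 2.4, 0.0, 0.9 → max 2.4
Option 2 regrets: 2.1, 0.5, 0.3 → max 2.1
Option 3 regrets: 1.4, 0.9, 0.0 → max 1.4
Option 4 regrets: 2.4, 0.6, 1.0 → max 2.4
Option 5 regrets: 0.0, 0.4, 0.3 → max 0.4
Option 6 regrets: 1.2, 0.8, 1.2 → max 1.2
Smallest max regret = 0.4 → Option 5.

Option 5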